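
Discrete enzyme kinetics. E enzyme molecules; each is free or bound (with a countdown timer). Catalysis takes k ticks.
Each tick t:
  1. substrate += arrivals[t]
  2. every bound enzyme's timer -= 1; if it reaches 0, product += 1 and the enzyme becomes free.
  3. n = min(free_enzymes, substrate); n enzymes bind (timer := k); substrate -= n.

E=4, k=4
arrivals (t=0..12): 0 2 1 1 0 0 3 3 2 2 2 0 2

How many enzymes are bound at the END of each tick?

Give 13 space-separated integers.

t=0: arr=0 -> substrate=0 bound=0 product=0
t=1: arr=2 -> substrate=0 bound=2 product=0
t=2: arr=1 -> substrate=0 bound=3 product=0
t=3: arr=1 -> substrate=0 bound=4 product=0
t=4: arr=0 -> substrate=0 bound=4 product=0
t=5: arr=0 -> substrate=0 bound=2 product=2
t=6: arr=3 -> substrate=0 bound=4 product=3
t=7: arr=3 -> substrate=2 bound=4 product=4
t=8: arr=2 -> substrate=4 bound=4 product=4
t=9: arr=2 -> substrate=6 bound=4 product=4
t=10: arr=2 -> substrate=5 bound=4 product=7
t=11: arr=0 -> substrate=4 bound=4 product=8
t=12: arr=2 -> substrate=6 bound=4 product=8

Answer: 0 2 3 4 4 2 4 4 4 4 4 4 4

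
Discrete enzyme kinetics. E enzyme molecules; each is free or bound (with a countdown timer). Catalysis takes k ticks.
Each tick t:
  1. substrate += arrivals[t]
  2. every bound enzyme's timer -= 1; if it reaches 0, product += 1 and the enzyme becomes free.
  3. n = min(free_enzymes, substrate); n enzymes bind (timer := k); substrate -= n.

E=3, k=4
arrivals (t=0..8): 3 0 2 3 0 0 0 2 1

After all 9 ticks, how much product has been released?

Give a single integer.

Answer: 6

Derivation:
t=0: arr=3 -> substrate=0 bound=3 product=0
t=1: arr=0 -> substrate=0 bound=3 product=0
t=2: arr=2 -> substrate=2 bound=3 product=0
t=3: arr=3 -> substrate=5 bound=3 product=0
t=4: arr=0 -> substrate=2 bound=3 product=3
t=5: arr=0 -> substrate=2 bound=3 product=3
t=6: arr=0 -> substrate=2 bound=3 product=3
t=7: arr=2 -> substrate=4 bound=3 product=3
t=8: arr=1 -> substrate=2 bound=3 product=6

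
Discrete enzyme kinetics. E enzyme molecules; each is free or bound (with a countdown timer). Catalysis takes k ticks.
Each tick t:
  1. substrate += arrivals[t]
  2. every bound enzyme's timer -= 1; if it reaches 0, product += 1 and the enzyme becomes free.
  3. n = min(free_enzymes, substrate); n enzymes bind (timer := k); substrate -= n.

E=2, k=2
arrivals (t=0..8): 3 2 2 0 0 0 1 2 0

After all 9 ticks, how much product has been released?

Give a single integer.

t=0: arr=3 -> substrate=1 bound=2 product=0
t=1: arr=2 -> substrate=3 bound=2 product=0
t=2: arr=2 -> substrate=3 bound=2 product=2
t=3: arr=0 -> substrate=3 bound=2 product=2
t=4: arr=0 -> substrate=1 bound=2 product=4
t=5: arr=0 -> substrate=1 bound=2 product=4
t=6: arr=1 -> substrate=0 bound=2 product=6
t=7: arr=2 -> substrate=2 bound=2 product=6
t=8: arr=0 -> substrate=0 bound=2 product=8

Answer: 8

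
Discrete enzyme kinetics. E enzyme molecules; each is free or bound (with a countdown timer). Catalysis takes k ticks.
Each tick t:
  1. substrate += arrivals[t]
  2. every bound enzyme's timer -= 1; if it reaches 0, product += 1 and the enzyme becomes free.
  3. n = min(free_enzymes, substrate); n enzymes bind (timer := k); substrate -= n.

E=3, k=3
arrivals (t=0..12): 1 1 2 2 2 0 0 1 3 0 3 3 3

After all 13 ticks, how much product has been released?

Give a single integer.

t=0: arr=1 -> substrate=0 bound=1 product=0
t=1: arr=1 -> substrate=0 bound=2 product=0
t=2: arr=2 -> substrate=1 bound=3 product=0
t=3: arr=2 -> substrate=2 bound=3 product=1
t=4: arr=2 -> substrate=3 bound=3 product=2
t=5: arr=0 -> substrate=2 bound=3 product=3
t=6: arr=0 -> substrate=1 bound=3 product=4
t=7: arr=1 -> substrate=1 bound=3 product=5
t=8: arr=3 -> substrate=3 bound=3 product=6
t=9: arr=0 -> substrate=2 bound=3 product=7
t=10: arr=3 -> substrate=4 bound=3 product=8
t=11: arr=3 -> substrate=6 bound=3 product=9
t=12: arr=3 -> substrate=8 bound=3 product=10

Answer: 10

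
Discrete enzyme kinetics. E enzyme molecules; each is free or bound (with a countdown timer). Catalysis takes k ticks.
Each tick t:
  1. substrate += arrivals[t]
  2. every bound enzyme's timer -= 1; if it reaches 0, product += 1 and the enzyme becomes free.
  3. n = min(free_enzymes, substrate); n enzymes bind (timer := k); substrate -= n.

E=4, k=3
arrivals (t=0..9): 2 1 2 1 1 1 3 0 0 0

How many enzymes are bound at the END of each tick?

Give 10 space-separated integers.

Answer: 2 3 4 4 4 4 4 4 3 1

Derivation:
t=0: arr=2 -> substrate=0 bound=2 product=0
t=1: arr=1 -> substrate=0 bound=3 product=0
t=2: arr=2 -> substrate=1 bound=4 product=0
t=3: arr=1 -> substrate=0 bound=4 product=2
t=4: arr=1 -> substrate=0 bound=4 product=3
t=5: arr=1 -> substrate=0 bound=4 product=4
t=6: arr=3 -> substrate=1 bound=4 product=6
t=7: arr=0 -> substrate=0 bound=4 product=7
t=8: arr=0 -> substrate=0 bound=3 product=8
t=9: arr=0 -> substrate=0 bound=1 product=10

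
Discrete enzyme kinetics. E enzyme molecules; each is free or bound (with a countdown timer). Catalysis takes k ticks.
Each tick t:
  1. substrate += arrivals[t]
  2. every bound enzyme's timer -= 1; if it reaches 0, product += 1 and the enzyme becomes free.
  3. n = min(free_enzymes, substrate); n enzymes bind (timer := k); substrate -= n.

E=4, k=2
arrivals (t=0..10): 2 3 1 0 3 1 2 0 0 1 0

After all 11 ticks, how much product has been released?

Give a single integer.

t=0: arr=2 -> substrate=0 bound=2 product=0
t=1: arr=3 -> substrate=1 bound=4 product=0
t=2: arr=1 -> substrate=0 bound=4 product=2
t=3: arr=0 -> substrate=0 bound=2 product=4
t=4: arr=3 -> substrate=0 bound=3 product=6
t=5: arr=1 -> substrate=0 bound=4 product=6
t=6: arr=2 -> substrate=0 bound=3 product=9
t=7: arr=0 -> substrate=0 bound=2 product=10
t=8: arr=0 -> substrate=0 bound=0 product=12
t=9: arr=1 -> substrate=0 bound=1 product=12
t=10: arr=0 -> substrate=0 bound=1 product=12

Answer: 12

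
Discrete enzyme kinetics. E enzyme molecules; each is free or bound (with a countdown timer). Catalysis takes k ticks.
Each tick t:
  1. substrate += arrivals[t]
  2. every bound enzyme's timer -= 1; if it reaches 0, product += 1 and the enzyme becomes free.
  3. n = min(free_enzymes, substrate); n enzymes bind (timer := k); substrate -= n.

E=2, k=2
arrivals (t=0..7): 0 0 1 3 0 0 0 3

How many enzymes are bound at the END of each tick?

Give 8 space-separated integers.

t=0: arr=0 -> substrate=0 bound=0 product=0
t=1: arr=0 -> substrate=0 bound=0 product=0
t=2: arr=1 -> substrate=0 bound=1 product=0
t=3: arr=3 -> substrate=2 bound=2 product=0
t=4: arr=0 -> substrate=1 bound=2 product=1
t=5: arr=0 -> substrate=0 bound=2 product=2
t=6: arr=0 -> substrate=0 bound=1 product=3
t=7: arr=3 -> substrate=1 bound=2 product=4

Answer: 0 0 1 2 2 2 1 2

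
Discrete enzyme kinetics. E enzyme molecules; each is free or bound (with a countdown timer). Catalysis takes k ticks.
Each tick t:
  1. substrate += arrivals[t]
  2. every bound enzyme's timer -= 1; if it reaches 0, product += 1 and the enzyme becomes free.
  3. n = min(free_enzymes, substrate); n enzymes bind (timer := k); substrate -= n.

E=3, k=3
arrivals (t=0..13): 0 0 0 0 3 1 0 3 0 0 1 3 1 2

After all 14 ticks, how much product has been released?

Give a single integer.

Answer: 8

Derivation:
t=0: arr=0 -> substrate=0 bound=0 product=0
t=1: arr=0 -> substrate=0 bound=0 product=0
t=2: arr=0 -> substrate=0 bound=0 product=0
t=3: arr=0 -> substrate=0 bound=0 product=0
t=4: arr=3 -> substrate=0 bound=3 product=0
t=5: arr=1 -> substrate=1 bound=3 product=0
t=6: arr=0 -> substrate=1 bound=3 product=0
t=7: arr=3 -> substrate=1 bound=3 product=3
t=8: arr=0 -> substrate=1 bound=3 product=3
t=9: arr=0 -> substrate=1 bound=3 product=3
t=10: arr=1 -> substrate=0 bound=2 product=6
t=11: arr=3 -> substrate=2 bound=3 product=6
t=12: arr=1 -> substrate=3 bound=3 product=6
t=13: arr=2 -> substrate=3 bound=3 product=8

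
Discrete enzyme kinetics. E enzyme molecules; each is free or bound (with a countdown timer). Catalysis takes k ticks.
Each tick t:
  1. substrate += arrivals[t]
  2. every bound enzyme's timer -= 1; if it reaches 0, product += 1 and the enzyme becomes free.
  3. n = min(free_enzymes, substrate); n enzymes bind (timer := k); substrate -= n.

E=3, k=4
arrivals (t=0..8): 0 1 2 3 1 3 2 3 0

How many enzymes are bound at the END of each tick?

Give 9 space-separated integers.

t=0: arr=0 -> substrate=0 bound=0 product=0
t=1: arr=1 -> substrate=0 bound=1 product=0
t=2: arr=2 -> substrate=0 bound=3 product=0
t=3: arr=3 -> substrate=3 bound=3 product=0
t=4: arr=1 -> substrate=4 bound=3 product=0
t=5: arr=3 -> substrate=6 bound=3 product=1
t=6: arr=2 -> substrate=6 bound=3 product=3
t=7: arr=3 -> substrate=9 bound=3 product=3
t=8: arr=0 -> substrate=9 bound=3 product=3

Answer: 0 1 3 3 3 3 3 3 3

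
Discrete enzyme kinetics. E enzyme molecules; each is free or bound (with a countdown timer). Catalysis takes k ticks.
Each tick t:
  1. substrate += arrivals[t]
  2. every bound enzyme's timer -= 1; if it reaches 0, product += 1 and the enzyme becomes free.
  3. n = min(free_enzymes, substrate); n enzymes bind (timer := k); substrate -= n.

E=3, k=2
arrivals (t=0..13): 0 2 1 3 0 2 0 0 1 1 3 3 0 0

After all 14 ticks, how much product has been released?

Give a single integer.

Answer: 13

Derivation:
t=0: arr=0 -> substrate=0 bound=0 product=0
t=1: arr=2 -> substrate=0 bound=2 product=0
t=2: arr=1 -> substrate=0 bound=3 product=0
t=3: arr=3 -> substrate=1 bound=3 product=2
t=4: arr=0 -> substrate=0 bound=3 product=3
t=5: arr=2 -> substrate=0 bound=3 product=5
t=6: arr=0 -> substrate=0 bound=2 product=6
t=7: arr=0 -> substrate=0 bound=0 product=8
t=8: arr=1 -> substrate=0 bound=1 product=8
t=9: arr=1 -> substrate=0 bound=2 product=8
t=10: arr=3 -> substrate=1 bound=3 product=9
t=11: arr=3 -> substrate=3 bound=3 product=10
t=12: arr=0 -> substrate=1 bound=3 product=12
t=13: arr=0 -> substrate=0 bound=3 product=13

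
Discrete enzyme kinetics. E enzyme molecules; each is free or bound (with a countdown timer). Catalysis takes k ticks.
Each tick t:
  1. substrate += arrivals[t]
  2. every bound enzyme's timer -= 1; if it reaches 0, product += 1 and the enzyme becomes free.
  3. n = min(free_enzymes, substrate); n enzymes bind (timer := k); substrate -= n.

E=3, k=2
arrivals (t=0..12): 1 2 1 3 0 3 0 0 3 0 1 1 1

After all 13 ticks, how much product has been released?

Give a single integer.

t=0: arr=1 -> substrate=0 bound=1 product=0
t=1: arr=2 -> substrate=0 bound=3 product=0
t=2: arr=1 -> substrate=0 bound=3 product=1
t=3: arr=3 -> substrate=1 bound=3 product=3
t=4: arr=0 -> substrate=0 bound=3 product=4
t=5: arr=3 -> substrate=1 bound=3 product=6
t=6: arr=0 -> substrate=0 bound=3 product=7
t=7: arr=0 -> substrate=0 bound=1 product=9
t=8: arr=3 -> substrate=0 bound=3 product=10
t=9: arr=0 -> substrate=0 bound=3 product=10
t=10: arr=1 -> substrate=0 bound=1 product=13
t=11: arr=1 -> substrate=0 bound=2 product=13
t=12: arr=1 -> substrate=0 bound=2 product=14

Answer: 14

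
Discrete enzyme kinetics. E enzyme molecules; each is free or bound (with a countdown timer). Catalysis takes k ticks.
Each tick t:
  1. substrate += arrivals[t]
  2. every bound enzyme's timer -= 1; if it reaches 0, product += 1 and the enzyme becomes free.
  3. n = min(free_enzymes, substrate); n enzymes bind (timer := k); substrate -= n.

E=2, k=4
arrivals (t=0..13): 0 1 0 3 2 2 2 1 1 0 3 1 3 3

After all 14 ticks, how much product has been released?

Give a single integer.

Answer: 5

Derivation:
t=0: arr=0 -> substrate=0 bound=0 product=0
t=1: arr=1 -> substrate=0 bound=1 product=0
t=2: arr=0 -> substrate=0 bound=1 product=0
t=3: arr=3 -> substrate=2 bound=2 product=0
t=4: arr=2 -> substrate=4 bound=2 product=0
t=5: arr=2 -> substrate=5 bound=2 product=1
t=6: arr=2 -> substrate=7 bound=2 product=1
t=7: arr=1 -> substrate=7 bound=2 product=2
t=8: arr=1 -> substrate=8 bound=2 product=2
t=9: arr=0 -> substrate=7 bound=2 product=3
t=10: arr=3 -> substrate=10 bound=2 product=3
t=11: arr=1 -> substrate=10 bound=2 product=4
t=12: arr=3 -> substrate=13 bound=2 product=4
t=13: arr=3 -> substrate=15 bound=2 product=5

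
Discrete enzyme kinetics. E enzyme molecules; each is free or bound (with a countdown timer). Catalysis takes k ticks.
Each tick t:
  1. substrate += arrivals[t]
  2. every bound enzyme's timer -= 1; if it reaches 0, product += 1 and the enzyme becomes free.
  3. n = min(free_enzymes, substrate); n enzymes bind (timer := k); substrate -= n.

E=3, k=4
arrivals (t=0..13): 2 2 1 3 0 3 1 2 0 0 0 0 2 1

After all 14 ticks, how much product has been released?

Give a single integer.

Answer: 9

Derivation:
t=0: arr=2 -> substrate=0 bound=2 product=0
t=1: arr=2 -> substrate=1 bound=3 product=0
t=2: arr=1 -> substrate=2 bound=3 product=0
t=3: arr=3 -> substrate=5 bound=3 product=0
t=4: arr=0 -> substrate=3 bound=3 product=2
t=5: arr=3 -> substrate=5 bound=3 product=3
t=6: arr=1 -> substrate=6 bound=3 product=3
t=7: arr=2 -> substrate=8 bound=3 product=3
t=8: arr=0 -> substrate=6 bound=3 product=5
t=9: arr=0 -> substrate=5 bound=3 product=6
t=10: arr=0 -> substrate=5 bound=3 product=6
t=11: arr=0 -> substrate=5 bound=3 product=6
t=12: arr=2 -> substrate=5 bound=3 product=8
t=13: arr=1 -> substrate=5 bound=3 product=9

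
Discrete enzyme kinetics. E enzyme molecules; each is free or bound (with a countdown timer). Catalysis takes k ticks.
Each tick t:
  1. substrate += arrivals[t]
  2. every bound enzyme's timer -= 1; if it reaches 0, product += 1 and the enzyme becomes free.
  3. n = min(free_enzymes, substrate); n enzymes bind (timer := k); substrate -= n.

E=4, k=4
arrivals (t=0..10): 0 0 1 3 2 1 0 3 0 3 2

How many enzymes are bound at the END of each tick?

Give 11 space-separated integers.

t=0: arr=0 -> substrate=0 bound=0 product=0
t=1: arr=0 -> substrate=0 bound=0 product=0
t=2: arr=1 -> substrate=0 bound=1 product=0
t=3: arr=3 -> substrate=0 bound=4 product=0
t=4: arr=2 -> substrate=2 bound=4 product=0
t=5: arr=1 -> substrate=3 bound=4 product=0
t=6: arr=0 -> substrate=2 bound=4 product=1
t=7: arr=3 -> substrate=2 bound=4 product=4
t=8: arr=0 -> substrate=2 bound=4 product=4
t=9: arr=3 -> substrate=5 bound=4 product=4
t=10: arr=2 -> substrate=6 bound=4 product=5

Answer: 0 0 1 4 4 4 4 4 4 4 4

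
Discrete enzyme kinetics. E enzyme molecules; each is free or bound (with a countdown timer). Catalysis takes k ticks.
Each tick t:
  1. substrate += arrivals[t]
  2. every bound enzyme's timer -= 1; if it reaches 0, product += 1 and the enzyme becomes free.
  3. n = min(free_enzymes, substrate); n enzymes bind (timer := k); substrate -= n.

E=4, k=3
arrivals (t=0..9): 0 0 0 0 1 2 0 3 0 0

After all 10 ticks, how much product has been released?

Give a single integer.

t=0: arr=0 -> substrate=0 bound=0 product=0
t=1: arr=0 -> substrate=0 bound=0 product=0
t=2: arr=0 -> substrate=0 bound=0 product=0
t=3: arr=0 -> substrate=0 bound=0 product=0
t=4: arr=1 -> substrate=0 bound=1 product=0
t=5: arr=2 -> substrate=0 bound=3 product=0
t=6: arr=0 -> substrate=0 bound=3 product=0
t=7: arr=3 -> substrate=1 bound=4 product=1
t=8: arr=0 -> substrate=0 bound=3 product=3
t=9: arr=0 -> substrate=0 bound=3 product=3

Answer: 3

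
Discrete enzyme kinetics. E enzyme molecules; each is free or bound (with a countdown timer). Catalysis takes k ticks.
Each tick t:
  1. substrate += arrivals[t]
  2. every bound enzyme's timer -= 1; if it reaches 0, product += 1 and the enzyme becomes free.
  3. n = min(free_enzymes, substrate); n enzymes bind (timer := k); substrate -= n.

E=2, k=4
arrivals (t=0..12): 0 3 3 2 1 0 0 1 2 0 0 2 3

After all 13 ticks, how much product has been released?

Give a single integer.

t=0: arr=0 -> substrate=0 bound=0 product=0
t=1: arr=3 -> substrate=1 bound=2 product=0
t=2: arr=3 -> substrate=4 bound=2 product=0
t=3: arr=2 -> substrate=6 bound=2 product=0
t=4: arr=1 -> substrate=7 bound=2 product=0
t=5: arr=0 -> substrate=5 bound=2 product=2
t=6: arr=0 -> substrate=5 bound=2 product=2
t=7: arr=1 -> substrate=6 bound=2 product=2
t=8: arr=2 -> substrate=8 bound=2 product=2
t=9: arr=0 -> substrate=6 bound=2 product=4
t=10: arr=0 -> substrate=6 bound=2 product=4
t=11: arr=2 -> substrate=8 bound=2 product=4
t=12: arr=3 -> substrate=11 bound=2 product=4

Answer: 4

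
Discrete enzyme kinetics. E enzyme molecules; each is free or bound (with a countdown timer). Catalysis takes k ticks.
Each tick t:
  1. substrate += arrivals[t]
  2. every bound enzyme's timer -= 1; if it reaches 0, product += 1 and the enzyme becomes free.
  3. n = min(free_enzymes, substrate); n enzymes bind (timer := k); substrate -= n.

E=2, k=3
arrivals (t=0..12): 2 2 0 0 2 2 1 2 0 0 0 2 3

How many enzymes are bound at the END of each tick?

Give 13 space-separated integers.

Answer: 2 2 2 2 2 2 2 2 2 2 2 2 2

Derivation:
t=0: arr=2 -> substrate=0 bound=2 product=0
t=1: arr=2 -> substrate=2 bound=2 product=0
t=2: arr=0 -> substrate=2 bound=2 product=0
t=3: arr=0 -> substrate=0 bound=2 product=2
t=4: arr=2 -> substrate=2 bound=2 product=2
t=5: arr=2 -> substrate=4 bound=2 product=2
t=6: arr=1 -> substrate=3 bound=2 product=4
t=7: arr=2 -> substrate=5 bound=2 product=4
t=8: arr=0 -> substrate=5 bound=2 product=4
t=9: arr=0 -> substrate=3 bound=2 product=6
t=10: arr=0 -> substrate=3 bound=2 product=6
t=11: arr=2 -> substrate=5 bound=2 product=6
t=12: arr=3 -> substrate=6 bound=2 product=8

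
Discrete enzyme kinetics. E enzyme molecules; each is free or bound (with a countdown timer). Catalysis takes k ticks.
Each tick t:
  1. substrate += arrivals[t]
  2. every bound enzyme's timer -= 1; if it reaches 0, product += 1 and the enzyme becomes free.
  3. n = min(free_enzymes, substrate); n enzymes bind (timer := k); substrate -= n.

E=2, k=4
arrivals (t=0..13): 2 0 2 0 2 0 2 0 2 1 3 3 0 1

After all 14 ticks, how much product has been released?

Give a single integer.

Answer: 6

Derivation:
t=0: arr=2 -> substrate=0 bound=2 product=0
t=1: arr=0 -> substrate=0 bound=2 product=0
t=2: arr=2 -> substrate=2 bound=2 product=0
t=3: arr=0 -> substrate=2 bound=2 product=0
t=4: arr=2 -> substrate=2 bound=2 product=2
t=5: arr=0 -> substrate=2 bound=2 product=2
t=6: arr=2 -> substrate=4 bound=2 product=2
t=7: arr=0 -> substrate=4 bound=2 product=2
t=8: arr=2 -> substrate=4 bound=2 product=4
t=9: arr=1 -> substrate=5 bound=2 product=4
t=10: arr=3 -> substrate=8 bound=2 product=4
t=11: arr=3 -> substrate=11 bound=2 product=4
t=12: arr=0 -> substrate=9 bound=2 product=6
t=13: arr=1 -> substrate=10 bound=2 product=6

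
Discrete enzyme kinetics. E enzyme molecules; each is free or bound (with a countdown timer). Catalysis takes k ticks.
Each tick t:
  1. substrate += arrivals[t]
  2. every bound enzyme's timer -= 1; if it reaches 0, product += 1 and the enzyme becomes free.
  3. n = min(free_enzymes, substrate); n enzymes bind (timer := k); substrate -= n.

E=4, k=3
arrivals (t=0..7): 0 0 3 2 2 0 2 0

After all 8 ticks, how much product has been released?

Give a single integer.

Answer: 4

Derivation:
t=0: arr=0 -> substrate=0 bound=0 product=0
t=1: arr=0 -> substrate=0 bound=0 product=0
t=2: arr=3 -> substrate=0 bound=3 product=0
t=3: arr=2 -> substrate=1 bound=4 product=0
t=4: arr=2 -> substrate=3 bound=4 product=0
t=5: arr=0 -> substrate=0 bound=4 product=3
t=6: arr=2 -> substrate=1 bound=4 product=4
t=7: arr=0 -> substrate=1 bound=4 product=4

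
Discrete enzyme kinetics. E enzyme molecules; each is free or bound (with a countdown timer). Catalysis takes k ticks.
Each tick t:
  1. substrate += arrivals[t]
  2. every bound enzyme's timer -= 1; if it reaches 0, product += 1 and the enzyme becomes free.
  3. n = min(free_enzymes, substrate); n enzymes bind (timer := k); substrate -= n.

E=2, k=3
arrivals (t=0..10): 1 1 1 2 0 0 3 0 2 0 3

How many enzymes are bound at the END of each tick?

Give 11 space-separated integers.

t=0: arr=1 -> substrate=0 bound=1 product=0
t=1: arr=1 -> substrate=0 bound=2 product=0
t=2: arr=1 -> substrate=1 bound=2 product=0
t=3: arr=2 -> substrate=2 bound=2 product=1
t=4: arr=0 -> substrate=1 bound=2 product=2
t=5: arr=0 -> substrate=1 bound=2 product=2
t=6: arr=3 -> substrate=3 bound=2 product=3
t=7: arr=0 -> substrate=2 bound=2 product=4
t=8: arr=2 -> substrate=4 bound=2 product=4
t=9: arr=0 -> substrate=3 bound=2 product=5
t=10: arr=3 -> substrate=5 bound=2 product=6

Answer: 1 2 2 2 2 2 2 2 2 2 2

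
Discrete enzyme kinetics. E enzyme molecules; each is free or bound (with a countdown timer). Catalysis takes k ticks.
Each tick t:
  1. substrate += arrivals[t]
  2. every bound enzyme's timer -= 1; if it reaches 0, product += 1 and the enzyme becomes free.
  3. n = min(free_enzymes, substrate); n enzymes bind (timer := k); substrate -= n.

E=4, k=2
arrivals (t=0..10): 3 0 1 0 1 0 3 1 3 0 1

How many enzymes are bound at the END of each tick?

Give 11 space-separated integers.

Answer: 3 3 1 1 1 1 3 4 4 3 1

Derivation:
t=0: arr=3 -> substrate=0 bound=3 product=0
t=1: arr=0 -> substrate=0 bound=3 product=0
t=2: arr=1 -> substrate=0 bound=1 product=3
t=3: arr=0 -> substrate=0 bound=1 product=3
t=4: arr=1 -> substrate=0 bound=1 product=4
t=5: arr=0 -> substrate=0 bound=1 product=4
t=6: arr=3 -> substrate=0 bound=3 product=5
t=7: arr=1 -> substrate=0 bound=4 product=5
t=8: arr=3 -> substrate=0 bound=4 product=8
t=9: arr=0 -> substrate=0 bound=3 product=9
t=10: arr=1 -> substrate=0 bound=1 product=12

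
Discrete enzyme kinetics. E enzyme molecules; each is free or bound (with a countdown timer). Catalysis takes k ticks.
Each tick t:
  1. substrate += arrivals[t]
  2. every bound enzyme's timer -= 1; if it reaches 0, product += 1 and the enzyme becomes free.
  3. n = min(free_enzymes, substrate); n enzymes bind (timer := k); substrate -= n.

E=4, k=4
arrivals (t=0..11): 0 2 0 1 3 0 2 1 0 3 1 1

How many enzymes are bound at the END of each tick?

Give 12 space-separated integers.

t=0: arr=0 -> substrate=0 bound=0 product=0
t=1: arr=2 -> substrate=0 bound=2 product=0
t=2: arr=0 -> substrate=0 bound=2 product=0
t=3: arr=1 -> substrate=0 bound=3 product=0
t=4: arr=3 -> substrate=2 bound=4 product=0
t=5: arr=0 -> substrate=0 bound=4 product=2
t=6: arr=2 -> substrate=2 bound=4 product=2
t=7: arr=1 -> substrate=2 bound=4 product=3
t=8: arr=0 -> substrate=1 bound=4 product=4
t=9: arr=3 -> substrate=2 bound=4 product=6
t=10: arr=1 -> substrate=3 bound=4 product=6
t=11: arr=1 -> substrate=3 bound=4 product=7

Answer: 0 2 2 3 4 4 4 4 4 4 4 4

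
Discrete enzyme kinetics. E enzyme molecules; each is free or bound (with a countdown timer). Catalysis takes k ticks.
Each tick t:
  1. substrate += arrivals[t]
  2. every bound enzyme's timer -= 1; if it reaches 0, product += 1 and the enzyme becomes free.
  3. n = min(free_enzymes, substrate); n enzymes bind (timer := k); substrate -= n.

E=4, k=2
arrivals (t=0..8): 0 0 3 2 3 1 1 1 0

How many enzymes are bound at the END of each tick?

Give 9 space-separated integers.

t=0: arr=0 -> substrate=0 bound=0 product=0
t=1: arr=0 -> substrate=0 bound=0 product=0
t=2: arr=3 -> substrate=0 bound=3 product=0
t=3: arr=2 -> substrate=1 bound=4 product=0
t=4: arr=3 -> substrate=1 bound=4 product=3
t=5: arr=1 -> substrate=1 bound=4 product=4
t=6: arr=1 -> substrate=0 bound=3 product=7
t=7: arr=1 -> substrate=0 bound=3 product=8
t=8: arr=0 -> substrate=0 bound=1 product=10

Answer: 0 0 3 4 4 4 3 3 1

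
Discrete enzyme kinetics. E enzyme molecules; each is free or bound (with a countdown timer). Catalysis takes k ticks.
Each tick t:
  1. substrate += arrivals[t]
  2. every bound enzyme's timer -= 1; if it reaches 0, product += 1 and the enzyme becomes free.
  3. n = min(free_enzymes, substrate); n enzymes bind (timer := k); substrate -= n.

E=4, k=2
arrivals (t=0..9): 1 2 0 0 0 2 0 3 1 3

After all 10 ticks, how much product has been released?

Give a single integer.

t=0: arr=1 -> substrate=0 bound=1 product=0
t=1: arr=2 -> substrate=0 bound=3 product=0
t=2: arr=0 -> substrate=0 bound=2 product=1
t=3: arr=0 -> substrate=0 bound=0 product=3
t=4: arr=0 -> substrate=0 bound=0 product=3
t=5: arr=2 -> substrate=0 bound=2 product=3
t=6: arr=0 -> substrate=0 bound=2 product=3
t=7: arr=3 -> substrate=0 bound=3 product=5
t=8: arr=1 -> substrate=0 bound=4 product=5
t=9: arr=3 -> substrate=0 bound=4 product=8

Answer: 8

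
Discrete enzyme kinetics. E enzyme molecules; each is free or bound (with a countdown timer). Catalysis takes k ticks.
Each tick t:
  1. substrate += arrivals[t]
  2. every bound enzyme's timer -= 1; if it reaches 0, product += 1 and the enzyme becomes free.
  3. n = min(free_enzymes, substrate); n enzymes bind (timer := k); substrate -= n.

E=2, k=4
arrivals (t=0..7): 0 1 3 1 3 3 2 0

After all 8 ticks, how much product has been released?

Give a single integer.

Answer: 2

Derivation:
t=0: arr=0 -> substrate=0 bound=0 product=0
t=1: arr=1 -> substrate=0 bound=1 product=0
t=2: arr=3 -> substrate=2 bound=2 product=0
t=3: arr=1 -> substrate=3 bound=2 product=0
t=4: arr=3 -> substrate=6 bound=2 product=0
t=5: arr=3 -> substrate=8 bound=2 product=1
t=6: arr=2 -> substrate=9 bound=2 product=2
t=7: arr=0 -> substrate=9 bound=2 product=2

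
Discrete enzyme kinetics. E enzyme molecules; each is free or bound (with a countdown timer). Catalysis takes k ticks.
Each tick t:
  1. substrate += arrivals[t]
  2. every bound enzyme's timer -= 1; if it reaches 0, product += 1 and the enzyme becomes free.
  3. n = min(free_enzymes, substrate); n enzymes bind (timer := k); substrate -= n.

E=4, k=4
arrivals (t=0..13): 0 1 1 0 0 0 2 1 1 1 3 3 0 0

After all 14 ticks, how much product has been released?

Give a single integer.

t=0: arr=0 -> substrate=0 bound=0 product=0
t=1: arr=1 -> substrate=0 bound=1 product=0
t=2: arr=1 -> substrate=0 bound=2 product=0
t=3: arr=0 -> substrate=0 bound=2 product=0
t=4: arr=0 -> substrate=0 bound=2 product=0
t=5: arr=0 -> substrate=0 bound=1 product=1
t=6: arr=2 -> substrate=0 bound=2 product=2
t=7: arr=1 -> substrate=0 bound=3 product=2
t=8: arr=1 -> substrate=0 bound=4 product=2
t=9: arr=1 -> substrate=1 bound=4 product=2
t=10: arr=3 -> substrate=2 bound=4 product=4
t=11: arr=3 -> substrate=4 bound=4 product=5
t=12: arr=0 -> substrate=3 bound=4 product=6
t=13: arr=0 -> substrate=3 bound=4 product=6

Answer: 6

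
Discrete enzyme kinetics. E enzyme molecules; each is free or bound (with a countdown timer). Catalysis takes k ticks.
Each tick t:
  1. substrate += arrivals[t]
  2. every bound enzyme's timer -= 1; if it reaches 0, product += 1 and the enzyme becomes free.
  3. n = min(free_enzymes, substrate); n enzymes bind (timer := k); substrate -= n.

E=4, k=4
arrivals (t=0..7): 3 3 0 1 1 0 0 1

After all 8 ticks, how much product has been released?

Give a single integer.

t=0: arr=3 -> substrate=0 bound=3 product=0
t=1: arr=3 -> substrate=2 bound=4 product=0
t=2: arr=0 -> substrate=2 bound=4 product=0
t=3: arr=1 -> substrate=3 bound=4 product=0
t=4: arr=1 -> substrate=1 bound=4 product=3
t=5: arr=0 -> substrate=0 bound=4 product=4
t=6: arr=0 -> substrate=0 bound=4 product=4
t=7: arr=1 -> substrate=1 bound=4 product=4

Answer: 4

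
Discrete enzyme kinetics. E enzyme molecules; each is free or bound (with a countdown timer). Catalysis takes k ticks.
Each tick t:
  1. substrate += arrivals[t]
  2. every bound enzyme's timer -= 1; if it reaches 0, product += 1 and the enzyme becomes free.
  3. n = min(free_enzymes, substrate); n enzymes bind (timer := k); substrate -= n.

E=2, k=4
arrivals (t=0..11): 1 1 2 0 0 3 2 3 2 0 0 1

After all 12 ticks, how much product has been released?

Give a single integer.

t=0: arr=1 -> substrate=0 bound=1 product=0
t=1: arr=1 -> substrate=0 bound=2 product=0
t=2: arr=2 -> substrate=2 bound=2 product=0
t=3: arr=0 -> substrate=2 bound=2 product=0
t=4: arr=0 -> substrate=1 bound=2 product=1
t=5: arr=3 -> substrate=3 bound=2 product=2
t=6: arr=2 -> substrate=5 bound=2 product=2
t=7: arr=3 -> substrate=8 bound=2 product=2
t=8: arr=2 -> substrate=9 bound=2 product=3
t=9: arr=0 -> substrate=8 bound=2 product=4
t=10: arr=0 -> substrate=8 bound=2 product=4
t=11: arr=1 -> substrate=9 bound=2 product=4

Answer: 4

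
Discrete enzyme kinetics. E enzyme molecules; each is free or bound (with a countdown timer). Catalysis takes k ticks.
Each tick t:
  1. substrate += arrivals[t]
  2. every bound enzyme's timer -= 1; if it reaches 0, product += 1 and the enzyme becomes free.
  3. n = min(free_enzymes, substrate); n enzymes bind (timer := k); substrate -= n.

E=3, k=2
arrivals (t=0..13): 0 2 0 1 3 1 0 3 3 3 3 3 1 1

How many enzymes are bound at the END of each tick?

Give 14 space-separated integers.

t=0: arr=0 -> substrate=0 bound=0 product=0
t=1: arr=2 -> substrate=0 bound=2 product=0
t=2: arr=0 -> substrate=0 bound=2 product=0
t=3: arr=1 -> substrate=0 bound=1 product=2
t=4: arr=3 -> substrate=1 bound=3 product=2
t=5: arr=1 -> substrate=1 bound=3 product=3
t=6: arr=0 -> substrate=0 bound=2 product=5
t=7: arr=3 -> substrate=1 bound=3 product=6
t=8: arr=3 -> substrate=3 bound=3 product=7
t=9: arr=3 -> substrate=4 bound=3 product=9
t=10: arr=3 -> substrate=6 bound=3 product=10
t=11: arr=3 -> substrate=7 bound=3 product=12
t=12: arr=1 -> substrate=7 bound=3 product=13
t=13: arr=1 -> substrate=6 bound=3 product=15

Answer: 0 2 2 1 3 3 2 3 3 3 3 3 3 3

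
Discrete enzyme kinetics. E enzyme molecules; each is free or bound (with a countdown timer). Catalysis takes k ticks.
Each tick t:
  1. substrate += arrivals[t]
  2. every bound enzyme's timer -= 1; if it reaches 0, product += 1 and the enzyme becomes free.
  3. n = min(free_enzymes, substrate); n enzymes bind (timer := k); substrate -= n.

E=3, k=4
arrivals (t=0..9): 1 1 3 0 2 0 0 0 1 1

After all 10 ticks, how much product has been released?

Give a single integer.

Answer: 5

Derivation:
t=0: arr=1 -> substrate=0 bound=1 product=0
t=1: arr=1 -> substrate=0 bound=2 product=0
t=2: arr=3 -> substrate=2 bound=3 product=0
t=3: arr=0 -> substrate=2 bound=3 product=0
t=4: arr=2 -> substrate=3 bound=3 product=1
t=5: arr=0 -> substrate=2 bound=3 product=2
t=6: arr=0 -> substrate=1 bound=3 product=3
t=7: arr=0 -> substrate=1 bound=3 product=3
t=8: arr=1 -> substrate=1 bound=3 product=4
t=9: arr=1 -> substrate=1 bound=3 product=5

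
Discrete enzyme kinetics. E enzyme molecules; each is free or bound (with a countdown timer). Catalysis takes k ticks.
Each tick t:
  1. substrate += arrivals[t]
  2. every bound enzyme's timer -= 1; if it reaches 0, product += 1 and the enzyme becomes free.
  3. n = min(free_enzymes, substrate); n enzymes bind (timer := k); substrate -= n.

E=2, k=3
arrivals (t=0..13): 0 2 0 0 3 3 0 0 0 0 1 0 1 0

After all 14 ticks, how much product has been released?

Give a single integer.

Answer: 8

Derivation:
t=0: arr=0 -> substrate=0 bound=0 product=0
t=1: arr=2 -> substrate=0 bound=2 product=0
t=2: arr=0 -> substrate=0 bound=2 product=0
t=3: arr=0 -> substrate=0 bound=2 product=0
t=4: arr=3 -> substrate=1 bound=2 product=2
t=5: arr=3 -> substrate=4 bound=2 product=2
t=6: arr=0 -> substrate=4 bound=2 product=2
t=7: arr=0 -> substrate=2 bound=2 product=4
t=8: arr=0 -> substrate=2 bound=2 product=4
t=9: arr=0 -> substrate=2 bound=2 product=4
t=10: arr=1 -> substrate=1 bound=2 product=6
t=11: arr=0 -> substrate=1 bound=2 product=6
t=12: arr=1 -> substrate=2 bound=2 product=6
t=13: arr=0 -> substrate=0 bound=2 product=8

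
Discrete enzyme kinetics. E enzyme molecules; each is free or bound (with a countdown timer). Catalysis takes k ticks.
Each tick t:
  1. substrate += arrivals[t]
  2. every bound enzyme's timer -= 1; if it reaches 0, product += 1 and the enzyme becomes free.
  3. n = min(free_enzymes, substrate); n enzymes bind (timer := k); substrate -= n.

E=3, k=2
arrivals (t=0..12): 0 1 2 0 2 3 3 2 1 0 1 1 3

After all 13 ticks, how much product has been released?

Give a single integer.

t=0: arr=0 -> substrate=0 bound=0 product=0
t=1: arr=1 -> substrate=0 bound=1 product=0
t=2: arr=2 -> substrate=0 bound=3 product=0
t=3: arr=0 -> substrate=0 bound=2 product=1
t=4: arr=2 -> substrate=0 bound=2 product=3
t=5: arr=3 -> substrate=2 bound=3 product=3
t=6: arr=3 -> substrate=3 bound=3 product=5
t=7: arr=2 -> substrate=4 bound=3 product=6
t=8: arr=1 -> substrate=3 bound=3 product=8
t=9: arr=0 -> substrate=2 bound=3 product=9
t=10: arr=1 -> substrate=1 bound=3 product=11
t=11: arr=1 -> substrate=1 bound=3 product=12
t=12: arr=3 -> substrate=2 bound=3 product=14

Answer: 14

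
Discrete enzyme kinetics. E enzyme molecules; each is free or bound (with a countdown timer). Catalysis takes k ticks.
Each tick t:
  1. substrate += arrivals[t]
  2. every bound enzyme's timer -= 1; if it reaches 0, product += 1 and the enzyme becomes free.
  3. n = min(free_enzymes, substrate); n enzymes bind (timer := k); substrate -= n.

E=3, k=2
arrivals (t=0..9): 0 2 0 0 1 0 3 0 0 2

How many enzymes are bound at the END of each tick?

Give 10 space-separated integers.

Answer: 0 2 2 0 1 1 3 3 0 2

Derivation:
t=0: arr=0 -> substrate=0 bound=0 product=0
t=1: arr=2 -> substrate=0 bound=2 product=0
t=2: arr=0 -> substrate=0 bound=2 product=0
t=3: arr=0 -> substrate=0 bound=0 product=2
t=4: arr=1 -> substrate=0 bound=1 product=2
t=5: arr=0 -> substrate=0 bound=1 product=2
t=6: arr=3 -> substrate=0 bound=3 product=3
t=7: arr=0 -> substrate=0 bound=3 product=3
t=8: arr=0 -> substrate=0 bound=0 product=6
t=9: arr=2 -> substrate=0 bound=2 product=6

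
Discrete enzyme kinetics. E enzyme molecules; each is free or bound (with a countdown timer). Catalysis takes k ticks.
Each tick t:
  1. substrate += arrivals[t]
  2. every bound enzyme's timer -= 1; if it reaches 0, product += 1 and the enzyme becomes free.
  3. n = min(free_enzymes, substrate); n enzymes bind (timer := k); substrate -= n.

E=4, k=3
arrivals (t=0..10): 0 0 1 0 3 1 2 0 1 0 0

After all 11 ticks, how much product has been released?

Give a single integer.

t=0: arr=0 -> substrate=0 bound=0 product=0
t=1: arr=0 -> substrate=0 bound=0 product=0
t=2: arr=1 -> substrate=0 bound=1 product=0
t=3: arr=0 -> substrate=0 bound=1 product=0
t=4: arr=3 -> substrate=0 bound=4 product=0
t=5: arr=1 -> substrate=0 bound=4 product=1
t=6: arr=2 -> substrate=2 bound=4 product=1
t=7: arr=0 -> substrate=0 bound=3 product=4
t=8: arr=1 -> substrate=0 bound=3 product=5
t=9: arr=0 -> substrate=0 bound=3 product=5
t=10: arr=0 -> substrate=0 bound=1 product=7

Answer: 7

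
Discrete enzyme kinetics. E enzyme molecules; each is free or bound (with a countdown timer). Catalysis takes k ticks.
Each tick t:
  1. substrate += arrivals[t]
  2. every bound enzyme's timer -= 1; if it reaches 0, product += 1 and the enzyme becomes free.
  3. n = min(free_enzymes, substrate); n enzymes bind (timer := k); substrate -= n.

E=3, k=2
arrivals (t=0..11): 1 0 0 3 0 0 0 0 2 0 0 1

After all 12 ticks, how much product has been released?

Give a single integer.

Answer: 6

Derivation:
t=0: arr=1 -> substrate=0 bound=1 product=0
t=1: arr=0 -> substrate=0 bound=1 product=0
t=2: arr=0 -> substrate=0 bound=0 product=1
t=3: arr=3 -> substrate=0 bound=3 product=1
t=4: arr=0 -> substrate=0 bound=3 product=1
t=5: arr=0 -> substrate=0 bound=0 product=4
t=6: arr=0 -> substrate=0 bound=0 product=4
t=7: arr=0 -> substrate=0 bound=0 product=4
t=8: arr=2 -> substrate=0 bound=2 product=4
t=9: arr=0 -> substrate=0 bound=2 product=4
t=10: arr=0 -> substrate=0 bound=0 product=6
t=11: arr=1 -> substrate=0 bound=1 product=6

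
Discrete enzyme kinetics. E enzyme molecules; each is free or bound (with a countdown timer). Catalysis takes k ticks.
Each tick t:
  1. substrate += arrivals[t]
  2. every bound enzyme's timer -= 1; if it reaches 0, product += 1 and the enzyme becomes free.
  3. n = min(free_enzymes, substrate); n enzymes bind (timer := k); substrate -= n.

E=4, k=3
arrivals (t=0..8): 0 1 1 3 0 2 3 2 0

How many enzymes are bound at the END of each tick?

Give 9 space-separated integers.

Answer: 0 1 2 4 4 4 4 4 4

Derivation:
t=0: arr=0 -> substrate=0 bound=0 product=0
t=1: arr=1 -> substrate=0 bound=1 product=0
t=2: arr=1 -> substrate=0 bound=2 product=0
t=3: arr=3 -> substrate=1 bound=4 product=0
t=4: arr=0 -> substrate=0 bound=4 product=1
t=5: arr=2 -> substrate=1 bound=4 product=2
t=6: arr=3 -> substrate=2 bound=4 product=4
t=7: arr=2 -> substrate=3 bound=4 product=5
t=8: arr=0 -> substrate=2 bound=4 product=6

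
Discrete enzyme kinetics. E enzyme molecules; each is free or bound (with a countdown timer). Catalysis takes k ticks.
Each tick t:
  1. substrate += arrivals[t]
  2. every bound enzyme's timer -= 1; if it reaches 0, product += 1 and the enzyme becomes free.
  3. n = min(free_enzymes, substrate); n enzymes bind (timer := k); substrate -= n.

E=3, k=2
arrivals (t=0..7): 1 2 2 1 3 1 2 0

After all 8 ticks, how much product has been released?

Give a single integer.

Answer: 9

Derivation:
t=0: arr=1 -> substrate=0 bound=1 product=0
t=1: arr=2 -> substrate=0 bound=3 product=0
t=2: arr=2 -> substrate=1 bound=3 product=1
t=3: arr=1 -> substrate=0 bound=3 product=3
t=4: arr=3 -> substrate=2 bound=3 product=4
t=5: arr=1 -> substrate=1 bound=3 product=6
t=6: arr=2 -> substrate=2 bound=3 product=7
t=7: arr=0 -> substrate=0 bound=3 product=9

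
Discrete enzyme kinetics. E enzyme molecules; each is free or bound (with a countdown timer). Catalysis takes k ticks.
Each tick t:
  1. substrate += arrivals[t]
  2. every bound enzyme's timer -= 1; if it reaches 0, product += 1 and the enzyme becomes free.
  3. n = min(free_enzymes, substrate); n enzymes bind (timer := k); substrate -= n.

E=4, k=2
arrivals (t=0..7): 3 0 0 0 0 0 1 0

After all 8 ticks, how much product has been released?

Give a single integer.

t=0: arr=3 -> substrate=0 bound=3 product=0
t=1: arr=0 -> substrate=0 bound=3 product=0
t=2: arr=0 -> substrate=0 bound=0 product=3
t=3: arr=0 -> substrate=0 bound=0 product=3
t=4: arr=0 -> substrate=0 bound=0 product=3
t=5: arr=0 -> substrate=0 bound=0 product=3
t=6: arr=1 -> substrate=0 bound=1 product=3
t=7: arr=0 -> substrate=0 bound=1 product=3

Answer: 3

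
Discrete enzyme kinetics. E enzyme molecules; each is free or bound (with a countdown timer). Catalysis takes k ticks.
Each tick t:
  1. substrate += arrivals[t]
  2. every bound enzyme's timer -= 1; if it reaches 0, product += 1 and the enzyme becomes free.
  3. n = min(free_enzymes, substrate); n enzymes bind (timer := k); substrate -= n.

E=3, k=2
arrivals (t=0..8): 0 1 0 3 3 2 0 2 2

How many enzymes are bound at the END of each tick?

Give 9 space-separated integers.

t=0: arr=0 -> substrate=0 bound=0 product=0
t=1: arr=1 -> substrate=0 bound=1 product=0
t=2: arr=0 -> substrate=0 bound=1 product=0
t=3: arr=3 -> substrate=0 bound=3 product=1
t=4: arr=3 -> substrate=3 bound=3 product=1
t=5: arr=2 -> substrate=2 bound=3 product=4
t=6: arr=0 -> substrate=2 bound=3 product=4
t=7: arr=2 -> substrate=1 bound=3 product=7
t=8: arr=2 -> substrate=3 bound=3 product=7

Answer: 0 1 1 3 3 3 3 3 3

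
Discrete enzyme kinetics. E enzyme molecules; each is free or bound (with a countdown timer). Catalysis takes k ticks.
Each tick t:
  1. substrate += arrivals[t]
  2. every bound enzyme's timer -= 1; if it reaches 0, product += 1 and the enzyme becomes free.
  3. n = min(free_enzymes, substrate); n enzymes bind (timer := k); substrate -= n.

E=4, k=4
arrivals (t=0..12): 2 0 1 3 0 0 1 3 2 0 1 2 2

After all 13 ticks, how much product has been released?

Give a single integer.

t=0: arr=2 -> substrate=0 bound=2 product=0
t=1: arr=0 -> substrate=0 bound=2 product=0
t=2: arr=1 -> substrate=0 bound=3 product=0
t=3: arr=3 -> substrate=2 bound=4 product=0
t=4: arr=0 -> substrate=0 bound=4 product=2
t=5: arr=0 -> substrate=0 bound=4 product=2
t=6: arr=1 -> substrate=0 bound=4 product=3
t=7: arr=3 -> substrate=2 bound=4 product=4
t=8: arr=2 -> substrate=2 bound=4 product=6
t=9: arr=0 -> substrate=2 bound=4 product=6
t=10: arr=1 -> substrate=2 bound=4 product=7
t=11: arr=2 -> substrate=3 bound=4 product=8
t=12: arr=2 -> substrate=3 bound=4 product=10

Answer: 10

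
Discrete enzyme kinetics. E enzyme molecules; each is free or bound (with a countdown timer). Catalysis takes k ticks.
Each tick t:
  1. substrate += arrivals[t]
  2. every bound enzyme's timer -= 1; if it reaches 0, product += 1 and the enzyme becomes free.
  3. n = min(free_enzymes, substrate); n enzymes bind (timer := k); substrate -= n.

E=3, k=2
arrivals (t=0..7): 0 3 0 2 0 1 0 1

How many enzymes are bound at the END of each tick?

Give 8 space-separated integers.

t=0: arr=0 -> substrate=0 bound=0 product=0
t=1: arr=3 -> substrate=0 bound=3 product=0
t=2: arr=0 -> substrate=0 bound=3 product=0
t=3: arr=2 -> substrate=0 bound=2 product=3
t=4: arr=0 -> substrate=0 bound=2 product=3
t=5: arr=1 -> substrate=0 bound=1 product=5
t=6: arr=0 -> substrate=0 bound=1 product=5
t=7: arr=1 -> substrate=0 bound=1 product=6

Answer: 0 3 3 2 2 1 1 1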